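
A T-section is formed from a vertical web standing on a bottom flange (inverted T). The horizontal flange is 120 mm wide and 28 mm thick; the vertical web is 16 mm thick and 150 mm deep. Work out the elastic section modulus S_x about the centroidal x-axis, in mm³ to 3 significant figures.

S_x ≈ 1.25 × 10⁵ mm³

Decompose the section into non-overlapping parts with the origin at the bottom-left of its bounding rectangle.
Flange: 120 × 28, A = 3 360 mm², y = 14 mm, Ī = 219 520 mm⁴.
Web: 16 × 150, A = 2 400 mm², y = 103 mm, Ī = 4 500 000 mm⁴.
Centroid: ȳ = ΣA·y / ΣA = 51.083 mm.
Transfer each piece to the centroidal x-axis using Ī + A·d² with d = y − 51.083:
  flange: d = -37.083 mm → contributes +4 840 103 mm⁴
  web: d = 51.917 mm → contributes +10 968 817 mm⁴
Total I = 15 808 920 mm⁴.
Extreme fibre distance c = 126.92 mm; S = I/c = 124 561 mm³.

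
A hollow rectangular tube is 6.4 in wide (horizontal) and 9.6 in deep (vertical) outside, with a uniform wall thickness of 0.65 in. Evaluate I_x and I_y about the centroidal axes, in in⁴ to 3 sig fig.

I_x ≈ 229 in⁴, I_y ≈ 118 in⁴

Decompose the section into non-overlapping parts with the origin at the bottom-left of its bounding rectangle.
Outer rectangle: 6.4 × 9.6, A = 61.44 in², y = 4.8 in, Ī = 471.86 in⁴.
Inner void (subtracted): 5.1 × 8.3, A = 42.33 in², y = 4.8 in, Ī = 243.01 in⁴.
By symmetry the centroid is at mid-height, ȳ = 4.8 in.
All pieces are centred on the centroidal x-axis, so I = ΣĪ (holes subtracted) = 228.85 in⁴.
Repeating about the centroidal y-axis gives I_y = 117.96 in⁴.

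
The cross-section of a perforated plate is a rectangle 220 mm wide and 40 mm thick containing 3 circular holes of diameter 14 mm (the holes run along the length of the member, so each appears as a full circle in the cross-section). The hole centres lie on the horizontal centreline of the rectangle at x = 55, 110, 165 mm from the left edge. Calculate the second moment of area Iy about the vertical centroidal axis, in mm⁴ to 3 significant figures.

Split into non-overlapping primitives; take the origin at the lower-left of the bounding box.
Plate: 220 × 40, A = 8 800 mm², x = 110 mm, Ī = 35 493 333 mm⁴.
Hole 1 (subtracted): ⌀14, A = 153.94 mm², x = 55 mm, Ī = 1885.7 mm⁴.
Hole 2 (subtracted): ⌀14, A = 153.94 mm², x = 110 mm, Ī = 1885.7 mm⁴.
Hole 3 (subtracted): ⌀14, A = 153.94 mm², x = 165 mm, Ī = 1885.7 mm⁴.
By symmetry the centroid is at mid-width, x̄ = 110 mm.
Transfer each piece to the vertical centroidal axis using Ī + A·d² with d = x − 110:
  plate: d = 0 mm → contributes +35 493 333 mm⁴
  hole 1: d = -55 mm → contributes −467 548 mm⁴
  hole 2: d = 0 mm → contributes −1885.7 mm⁴
  hole 3: d = 55 mm → contributes −467 548 mm⁴
Total I = 34 556 351 mm⁴.

Iy ≈ 3.46 × 10⁷ mm⁴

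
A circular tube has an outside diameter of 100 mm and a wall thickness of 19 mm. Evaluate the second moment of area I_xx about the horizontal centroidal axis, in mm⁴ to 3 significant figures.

Break the section into simple shapes (no overlaps), measuring from the bottom-left corner of the bounding box.
Outer circle: ⌀100, A = 7 854 mm², y = 50 mm, Ī = 4 908 739 mm⁴.
Bore (subtracted): ⌀62, A = 3019.1 mm², y = 50 mm, Ī = 725 332 mm⁴.
By symmetry the centroid is at mid-height, ȳ = 50 mm.
All pieces are centred on the horizontal centroidal axis, so I = ΣĪ (holes subtracted) = 4 183 407 mm⁴.

I_xx ≈ 4.18 × 10⁶ mm⁴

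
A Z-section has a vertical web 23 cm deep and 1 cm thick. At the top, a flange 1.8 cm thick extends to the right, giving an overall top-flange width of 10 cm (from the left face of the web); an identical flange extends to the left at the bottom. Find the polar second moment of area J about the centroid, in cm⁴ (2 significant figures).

Split into non-overlapping primitives; take the origin at the lower-left of the bounding box.
Web: 1 × 23, A = 23 cm², y = 11.5 cm, Ī = 1 014 cm⁴.
Top flange (beyond web): 9 × 1.8, A = 16.2 cm², y = 22.1 cm, Ī = 4.374 cm⁴.
Bottom flange (beyond web): 9 × 1.8, A = 16.2 cm², y = 0.9 cm, Ī = 4.374 cm⁴.
Centroid: ȳ = ΣA·y / ΣA = 11.5 cm.
Transfer each piece to the centroidal x-axis using Ī + A·d² with d = y − 11.5:
  web: d = 0 cm → contributes +1 014 cm⁴
  top flange (beyond web): d = 10.6 cm → contributes +1 825 cm⁴
  bottom flange (beyond web): d = -10.6 cm → contributes +1 825 cm⁴
Total I = 4 663 cm⁴.
For the y-axis: x̄ = 9.5 cm.
Repeating about the centroidal y-axis gives I_y = 1 031 cm⁴.
Polar second moment: J = I_x + I_y = 5 694 cm⁴.

J ≈ 5700 cm⁴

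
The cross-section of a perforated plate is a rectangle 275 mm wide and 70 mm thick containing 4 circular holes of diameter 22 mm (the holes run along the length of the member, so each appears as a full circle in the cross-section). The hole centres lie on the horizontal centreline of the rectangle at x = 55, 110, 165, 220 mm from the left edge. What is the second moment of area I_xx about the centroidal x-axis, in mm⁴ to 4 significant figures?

I_xx ≈ 7.814 × 10⁶ mm⁴

Break the section into simple shapes (no overlaps), measuring from the bottom-left corner of the bounding box.
Plate: 275 × 70, A = 19 250 mm², y = 35 mm, Ī = 7 860 417 mm⁴.
Hole 1 (subtracted): ⌀22, A = 380.133 mm², y = 35 mm, Ī = 11 499 mm⁴.
Hole 2 (subtracted): ⌀22, A = 380.133 mm², y = 35 mm, Ī = 11 499 mm⁴.
Hole 3 (subtracted): ⌀22, A = 380.133 mm², y = 35 mm, Ī = 11 499 mm⁴.
Hole 4 (subtracted): ⌀22, A = 380.133 mm², y = 35 mm, Ī = 11 499 mm⁴.
By symmetry the centroid is at mid-height, ȳ = 35 mm.
All pieces are centred on the centroidal x-axis, so I = ΣĪ (holes subtracted) = 7 814 421 mm⁴.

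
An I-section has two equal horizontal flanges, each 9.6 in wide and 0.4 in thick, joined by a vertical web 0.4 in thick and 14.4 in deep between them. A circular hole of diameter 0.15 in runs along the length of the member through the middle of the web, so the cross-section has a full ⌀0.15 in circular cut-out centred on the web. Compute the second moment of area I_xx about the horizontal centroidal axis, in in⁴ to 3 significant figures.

I_xx ≈ 520 in⁴

Split into non-overlapping primitives; take the origin at the lower-left of the bounding box.
Bottom flange: 9.6 × 0.4, A = 3.84 in², y = 0.2 in, Ī = 0.0512 in⁴.
Web: 0.4 × 14.4, A = 5.76 in², y = 7.6 in, Ī = 99.533 in⁴.
Top flange: 9.6 × 0.4, A = 3.84 in², y = 15 in, Ī = 0.0512 in⁴.
Hole (subtracted): ⌀0.15, A = 0.017671 in², y = 7.6 in, Ī = 0.00002485 in⁴.
By symmetry the centroid is at mid-height, ȳ = 7.6 in.
Transfer each piece to the horizontal centroidal axis using Ī + A·d² with d = y − 7.6:
  bottom flange: d = -7.4 in → contributes +210.33 in⁴
  web: d = 0 in → contributes +99.533 in⁴
  top flange: d = 7.4 in → contributes +210.33 in⁴
  hole: d = 0 in → contributes −0.00002485 in⁴
Total I = 520.19 in⁴.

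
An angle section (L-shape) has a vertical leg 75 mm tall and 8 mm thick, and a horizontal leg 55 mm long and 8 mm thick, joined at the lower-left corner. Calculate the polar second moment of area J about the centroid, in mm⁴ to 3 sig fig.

Break the section into simple shapes (no overlaps), measuring from the bottom-left corner of the bounding box.
Vertical leg: 8 × 75, A = 600 mm², y = 37.5 mm, Ī = 281 250 mm⁴.
Horizontal leg (remainder): 47 × 8, A = 376 mm², y = 4 mm, Ī = 2005.3 mm⁴.
Centroid: ȳ = ΣA·y / ΣA = 24.594 mm.
Transfer each piece to the centroidal x-axis using Ī + A·d² with d = y − 24.594:
  vertical leg: d = 12.906 mm → contributes +381 185 mm⁴
  horizontal leg (remainder): d = -20.594 mm → contributes +161 476 mm⁴
Total I = 542 661 mm⁴.
For the y-axis: x̄ = 14.594 mm.
Repeating about the centroidal y-axis gives I_y = 247 221 mm⁴.
Polar second moment: J = I_x + I_y = 789 881 mm⁴.

J ≈ 7.90 × 10⁵ mm⁴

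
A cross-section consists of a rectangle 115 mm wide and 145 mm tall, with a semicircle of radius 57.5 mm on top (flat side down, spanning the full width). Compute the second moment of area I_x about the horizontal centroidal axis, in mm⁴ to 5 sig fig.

Treat the section as a set of non-overlapping primitives; coordinates are from the bounding-box lower-left.
Rectangular body: 115 × 145, A = 16 675 mm², y = 72.5 mm, Ī = 29 215 990 mm⁴.
Semicircular cap: semicircle r = 57.5, A = 5193.445 mm², y = 169.4038 mm, Ī = 1 199 785 mm⁴.
Centroid: ȳ = ΣA·y / ΣA = 95.51327 mm.
Transfer each piece to the horizontal centroidal axis using Ī + A·d² with d = y − 95.51327:
  rectangular body: d = -23.01327 mm → contributes +38 047 244 mm⁴
  semicircular cap: d = 73.89049 mm → contributes +29 554 982 mm⁴
Total I = 67 602 226 mm⁴.

I_x ≈ 6.7602 × 10⁷ mm⁴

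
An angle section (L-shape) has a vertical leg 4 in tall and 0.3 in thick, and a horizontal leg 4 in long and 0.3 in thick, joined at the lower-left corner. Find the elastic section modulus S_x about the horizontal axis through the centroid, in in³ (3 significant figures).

Break the section into simple shapes (no overlaps), measuring from the bottom-left corner of the bounding box.
Vertical leg: 0.3 × 4, A = 1.2 in², y = 2 in, Ī = 1.6 in⁴.
Horizontal leg (remainder): 3.7 × 0.3, A = 1.11 in², y = 0.15 in, Ī = 0.008325 in⁴.
Centroid: ȳ = ΣA·y / ΣA = 1.111 in.
Transfer each piece to the horizontal axis through the centroid using Ī + A·d² with d = y − 1.111:
  vertical leg: d = 0.88896 in → contributes +2.5483 in⁴
  horizontal leg (remainder): d = -0.96104 in → contributes +1.0335 in⁴
Total I = 3.5818 in⁴.
Extreme fibre distance c = 2.889 in; S = I/c = 1.2398 in³.

S_x ≈ 1.24 in³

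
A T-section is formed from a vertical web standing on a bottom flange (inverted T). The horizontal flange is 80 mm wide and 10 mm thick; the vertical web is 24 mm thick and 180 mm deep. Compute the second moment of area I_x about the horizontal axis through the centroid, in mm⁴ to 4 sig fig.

Treat the section as a set of non-overlapping primitives; coordinates are from the bounding-box lower-left.
Flange: 80 × 10, A = 800 mm², y = 5 mm, Ī = 6666.67 mm⁴.
Web: 24 × 180, A = 4 320 mm², y = 100 mm, Ī = 11 664 000 mm⁴.
Centroid: ȳ = ΣA·y / ΣA = 85.1563 mm.
Transfer each piece to the horizontal axis through the centroid using Ī + A·d² with d = y − 85.1563:
  flange: d = -80.1563 mm → contributes +5 146 686 mm⁴
  web: d = 14.8438 mm → contributes +12 615 855 mm⁴
Total I = 17 762 542 mm⁴.

I_x ≈ 1.776 × 10⁷ mm⁴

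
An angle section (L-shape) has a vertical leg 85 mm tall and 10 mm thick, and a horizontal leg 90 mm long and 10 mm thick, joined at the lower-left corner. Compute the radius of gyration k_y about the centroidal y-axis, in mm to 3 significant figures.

k_y ≈ 27.7 mm

Treat the section as a set of non-overlapping primitives; coordinates are from the bounding-box lower-left.
Vertical leg: 10 × 85, A = 850 mm², x = 5 mm, Ī = 7083.3 mm⁴.
Horizontal leg (remainder): 80 × 10, A = 800 mm², x = 50 mm, Ī = 426 667 mm⁴.
Centroid: x̄ = ΣA·x / ΣA = 26.818 mm.
Transfer each piece to the centroidal y-axis using Ī + A·d² with d = x − 26.818:
  vertical leg: d = -21.818 mm → contributes +411 711 mm⁴
  horizontal leg (remainder): d = 23.182 mm → contributes +856 584 mm⁴
Total I = 1 268 295 mm⁴.
Radius of gyration: k = √(I/A) = √(1 268 295 / 1 650) = 27.725 mm.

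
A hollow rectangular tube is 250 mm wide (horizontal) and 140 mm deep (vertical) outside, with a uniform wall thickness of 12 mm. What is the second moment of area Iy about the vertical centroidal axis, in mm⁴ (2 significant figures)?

Iy ≈ 7.1 × 10⁷ mm⁴

Break the section into simple shapes (no overlaps), measuring from the bottom-left corner of the bounding box.
Outer rectangle: 250 × 140, A = 35 000 mm², x = 125 mm, Ī = 182 291 667 mm⁴.
Inner void (subtracted): 226 × 116, A = 26 216 mm², x = 125 mm, Ī = 111 584 035 mm⁴.
By symmetry the centroid is at mid-width, x̄ = 125 mm.
All pieces are centred on the vertical centroidal axis, so I = ΣĪ (holes subtracted) = 70 707 632 mm⁴.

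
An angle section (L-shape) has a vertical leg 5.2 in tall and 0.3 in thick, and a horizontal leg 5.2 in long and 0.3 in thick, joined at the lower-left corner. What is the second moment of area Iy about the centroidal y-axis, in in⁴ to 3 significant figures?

Treat the section as a set of non-overlapping primitives; coordinates are from the bounding-box lower-left.
Vertical leg: 0.3 × 5.2, A = 1.56 in², x = 0.15 in, Ī = 0.0117 in⁴.
Horizontal leg (remainder): 4.9 × 0.3, A = 1.47 in², x = 2.75 in, Ī = 2.9412 in⁴.
Centroid: x̄ = ΣA·x / ΣA = 1.4114 in.
Transfer each piece to the centroidal y-axis using Ī + A·d² with d = x − 1.4114:
  vertical leg: d = -1.2614 in → contributes +2.4938 in⁴
  horizontal leg (remainder): d = 1.3386 in → contributes +5.5753 in⁴
Total I = 8.0691 in⁴.

Iy ≈ 8.07 in⁴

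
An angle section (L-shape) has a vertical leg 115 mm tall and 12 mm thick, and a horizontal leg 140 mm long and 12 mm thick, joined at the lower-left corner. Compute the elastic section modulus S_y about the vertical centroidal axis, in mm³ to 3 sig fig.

S_y ≈ 5.84 × 10⁴ mm³

Decompose the section into non-overlapping parts with the origin at the bottom-left of its bounding rectangle.
Vertical leg: 12 × 115, A = 1 380 mm², x = 6 mm, Ī = 16 560 mm⁴.
Horizontal leg (remainder): 128 × 12, A = 1 536 mm², x = 76 mm, Ī = 2 097 152 mm⁴.
Centroid: x̄ = ΣA·x / ΣA = 42.872 mm.
Transfer each piece to the vertical centroidal axis using Ī + A·d² with d = x − 42.872:
  vertical leg: d = -36.872 mm → contributes +1 892 775 mm⁴
  horizontal leg (remainder): d = 33.128 mm → contributes +3 782 814 mm⁴
Total I = 5 675 589 mm⁴.
Extreme fibre distance c = 97.128 mm; S = I/c = 58 434 mm³.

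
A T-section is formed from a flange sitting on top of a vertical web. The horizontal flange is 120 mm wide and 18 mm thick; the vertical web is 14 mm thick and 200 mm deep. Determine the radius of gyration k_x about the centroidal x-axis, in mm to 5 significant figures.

k_x ≈ 69.385 mm

Break the section into simple shapes (no overlaps), measuring from the bottom-left corner of the bounding box.
Flange: 120 × 18, A = 2 160 mm², y = 209 mm, Ī = 58 320 mm⁴.
Web: 14 × 200, A = 2 800 mm², y = 100 mm, Ī = 9 333 333 mm⁴.
Centroid: ȳ = ΣA·y / ΣA = 147.4677 mm.
Transfer each piece to the centroidal x-axis using Ī + A·d² with d = y − 147.4677:
  flange: d = 61.53226 mm → contributes +8 236 553 mm⁴
  web: d = -47.46774 mm → contributes +15 642 256 mm⁴
Total I = 23 878 808 mm⁴.
Radius of gyration: k = √(I/A) = √(23 878 808 / 4 960) = 69.38498 mm.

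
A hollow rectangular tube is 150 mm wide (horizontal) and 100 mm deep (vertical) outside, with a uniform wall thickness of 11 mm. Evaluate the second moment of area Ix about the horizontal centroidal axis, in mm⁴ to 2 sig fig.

Break the section into simple shapes (no overlaps), measuring from the bottom-left corner of the bounding box.
Outer rectangle: 150 × 100, A = 15 000 mm², y = 50 mm, Ī = 12 500 000 mm⁴.
Inner void (subtracted): 128 × 78, A = 9 984 mm², y = 50 mm, Ī = 5 061 888 mm⁴.
By symmetry the centroid is at mid-height, ȳ = 50 mm.
All pieces are centred on the horizontal centroidal axis, so I = ΣĪ (holes subtracted) = 7 438 112 mm⁴.

Ix ≈ 7.4 × 10⁶ mm⁴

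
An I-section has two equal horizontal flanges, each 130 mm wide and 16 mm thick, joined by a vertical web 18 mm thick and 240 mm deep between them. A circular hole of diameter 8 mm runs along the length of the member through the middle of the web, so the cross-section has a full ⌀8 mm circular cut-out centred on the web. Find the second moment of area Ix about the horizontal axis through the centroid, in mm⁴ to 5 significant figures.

Break the section into simple shapes (no overlaps), measuring from the bottom-left corner of the bounding box.
Bottom flange: 130 × 16, A = 2 080 mm², y = 8 mm, Ī = 44373.33 mm⁴.
Web: 18 × 240, A = 4 320 mm², y = 136 mm, Ī = 20 736 000 mm⁴.
Top flange: 130 × 16, A = 2 080 mm², y = 264 mm, Ī = 44373.33 mm⁴.
Hole (subtracted): ⌀8, A = 50.26548 mm², y = 136 mm, Ī = 201.0619 mm⁴.
By symmetry the centroid is at mid-height, ȳ = 136 mm.
Transfer each piece to the horizontal axis through the centroid using Ī + A·d² with d = y − 136:
  bottom flange: d = -128 mm → contributes +34 123 093 mm⁴
  web: d = 0 mm → contributes +20 736 000 mm⁴
  top flange: d = 128 mm → contributes +34 123 093 mm⁴
  hole: d = 0 mm → contributes −201.0619 mm⁴
Total I = 88 981 986 mm⁴.

Ix ≈ 8.8982 × 10⁷ mm⁴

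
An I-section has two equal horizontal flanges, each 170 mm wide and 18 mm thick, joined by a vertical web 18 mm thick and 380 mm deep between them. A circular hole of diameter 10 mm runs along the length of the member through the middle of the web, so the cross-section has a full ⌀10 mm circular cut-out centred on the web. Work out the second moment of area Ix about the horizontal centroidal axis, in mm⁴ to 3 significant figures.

Break the section into simple shapes (no overlaps), measuring from the bottom-left corner of the bounding box.
Bottom flange: 170 × 18, A = 3 060 mm², y = 9 mm, Ī = 82 620 mm⁴.
Web: 18 × 380, A = 6 840 mm², y = 208 mm, Ī = 82 308 000 mm⁴.
Top flange: 170 × 18, A = 3 060 mm², y = 407 mm, Ī = 82 620 mm⁴.
Hole (subtracted): ⌀10, A = 78.54 mm², y = 208 mm, Ī = 490.87 mm⁴.
By symmetry the centroid is at mid-height, ȳ = 208 mm.
Transfer each piece to the horizontal centroidal axis using Ī + A·d² with d = y − 208:
  bottom flange: d = -199 mm → contributes +121 261 680 mm⁴
  web: d = 0 mm → contributes +82 308 000 mm⁴
  top flange: d = 199 mm → contributes +121 261 680 mm⁴
  hole: d = 0 mm → contributes −490.87 mm⁴
Total I = 324 830 869 mm⁴.

Ix ≈ 3.25 × 10⁸ mm⁴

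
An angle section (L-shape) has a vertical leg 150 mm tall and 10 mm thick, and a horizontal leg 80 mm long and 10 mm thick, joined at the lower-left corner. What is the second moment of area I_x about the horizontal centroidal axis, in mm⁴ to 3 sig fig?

I_x ≈ 5.16 × 10⁶ mm⁴

Break the section into simple shapes (no overlaps), measuring from the bottom-left corner of the bounding box.
Vertical leg: 10 × 150, A = 1 500 mm², y = 75 mm, Ī = 2 812 500 mm⁴.
Horizontal leg (remainder): 70 × 10, A = 700 mm², y = 5 mm, Ī = 5833.3 mm⁴.
Centroid: ȳ = ΣA·y / ΣA = 52.727 mm.
Transfer each piece to the horizontal centroidal axis using Ī + A·d² with d = y − 52.727:
  vertical leg: d = 22.273 mm → contributes +3 556 612 mm⁴
  horizontal leg (remainder): d = -47.727 mm → contributes +1 600 358 mm⁴
Total I = 5 156 970 mm⁴.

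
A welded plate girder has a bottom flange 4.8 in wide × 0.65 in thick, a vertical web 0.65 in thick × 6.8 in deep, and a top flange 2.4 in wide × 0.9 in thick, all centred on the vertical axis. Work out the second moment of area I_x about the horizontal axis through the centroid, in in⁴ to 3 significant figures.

Split into non-overlapping primitives; take the origin at the lower-left of the bounding box.
Bottom plate: 4.8 × 0.65, A = 3.12 in², y = 0.325 in, Ī = 0.10985 in⁴.
Web plate: 0.65 × 6.8, A = 4.42 in², y = 4.05 in, Ī = 17.032 in⁴.
Top plate: 2.4 × 0.9, A = 2.16 in², y = 7.9 in, Ī = 0.1458 in⁴.
Centroid: ȳ = ΣA·y / ΣA = 3.7092 in.
Transfer each piece to the horizontal axis through the centroid using Ī + A·d² with d = y − 3.7092:
  bottom plate: d = -3.3842 in → contributes +35.842 in⁴
  web plate: d = 0.34082 in → contributes +17.545 in⁴
  top plate: d = 4.1908 in → contributes +38.082 in⁴
Total I = 91.469 in⁴.

I_x ≈ 91.5 in⁴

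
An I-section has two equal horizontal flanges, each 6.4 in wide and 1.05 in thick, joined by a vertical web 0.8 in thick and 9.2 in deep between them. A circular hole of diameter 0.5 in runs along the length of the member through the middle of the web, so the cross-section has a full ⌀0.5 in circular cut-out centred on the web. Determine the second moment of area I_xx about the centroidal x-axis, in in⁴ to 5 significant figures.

I_xx ≈ 406.15 in⁴

Split into non-overlapping primitives; take the origin at the lower-left of the bounding box.
Bottom flange: 6.4 × 1.05, A = 6.72 in², y = 0.525 in, Ī = 0.6174 in⁴.
Web: 0.8 × 9.2, A = 7.36 in², y = 5.65 in, Ī = 51.91253 in⁴.
Top flange: 6.4 × 1.05, A = 6.72 in², y = 10.775 in, Ī = 0.6174 in⁴.
Hole (subtracted): ⌀0.5, A = 0.1963495 in², y = 5.65 in, Ī = 0.003067962 in⁴.
By symmetry the centroid is at mid-height, ȳ = 5.65 in.
Transfer each piece to the centroidal x-axis using Ī + A·d² with d = y − 5.65:
  bottom flange: d = -5.125 in → contributes +177.1224 in⁴
  web: d = 0 in → contributes +51.91253 in⁴
  top flange: d = 5.125 in → contributes +177.1224 in⁴
  hole: d = 0 in → contributes −0.003067962 in⁴
Total I = 406.1543 in⁴.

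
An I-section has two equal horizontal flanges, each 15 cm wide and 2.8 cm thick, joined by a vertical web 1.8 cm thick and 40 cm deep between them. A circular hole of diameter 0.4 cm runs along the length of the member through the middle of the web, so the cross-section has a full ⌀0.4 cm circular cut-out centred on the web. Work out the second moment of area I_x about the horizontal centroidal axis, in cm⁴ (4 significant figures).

Decompose the section into non-overlapping parts with the origin at the bottom-left of its bounding rectangle.
Bottom flange: 15 × 2.8, A = 42 cm², y = 1.4 cm, Ī = 27.44 cm⁴.
Web: 1.8 × 40, A = 72 cm², y = 22.8 cm, Ī = 9 600 cm⁴.
Top flange: 15 × 2.8, A = 42 cm², y = 44.2 cm, Ī = 27.44 cm⁴.
Hole (subtracted): ⌀0.4, A = 0.125664 cm², y = 22.8 cm, Ī = 0.00125664 cm⁴.
By symmetry the centroid is at mid-height, ȳ = 22.8 cm.
Transfer each piece to the horizontal centroidal axis using Ī + A·d² with d = y − 22.8:
  bottom flange: d = -21.4 cm → contributes +19261.8 cm⁴
  web: d = 0 cm → contributes +9 600 cm⁴
  top flange: d = 21.4 cm → contributes +19261.8 cm⁴
  hole: d = 0 cm → contributes −0.00125664 cm⁴
Total I = 48123.5 cm⁴.

I_x ≈ 4.812 × 10⁴ cm⁴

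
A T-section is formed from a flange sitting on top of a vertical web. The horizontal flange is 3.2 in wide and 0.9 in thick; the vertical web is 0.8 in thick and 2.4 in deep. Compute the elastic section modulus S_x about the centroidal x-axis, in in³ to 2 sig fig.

Decompose the section into non-overlapping parts with the origin at the bottom-left of its bounding rectangle.
Flange: 3.2 × 0.9, A = 2.88 in², y = 2.85 in, Ī = 0.1944 in⁴.
Web: 0.8 × 2.4, A = 1.92 in², y = 1.2 in, Ī = 0.9216 in⁴.
Centroid: ȳ = ΣA·y / ΣA = 2.19 in.
Transfer each piece to the centroidal x-axis using Ī + A·d² with d = y − 2.19:
  flange: d = 0.66 in → contributes +1.449 in⁴
  web: d = -0.99 in → contributes +2.803 in⁴
Total I = 4.252 in⁴.
Extreme fibre distance c = 2.19 in; S = I/c = 1.942 in³.

S_x ≈ 1.9 in³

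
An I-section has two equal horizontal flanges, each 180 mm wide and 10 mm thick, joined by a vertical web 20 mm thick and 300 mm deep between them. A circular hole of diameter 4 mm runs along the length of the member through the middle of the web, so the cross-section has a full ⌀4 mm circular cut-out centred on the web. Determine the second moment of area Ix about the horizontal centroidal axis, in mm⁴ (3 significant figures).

Ix ≈ 1.32 × 10⁸ mm⁴

Split into non-overlapping primitives; take the origin at the lower-left of the bounding box.
Bottom flange: 180 × 10, A = 1 800 mm², y = 5 mm, Ī = 15 000 mm⁴.
Web: 20 × 300, A = 6 000 mm², y = 160 mm, Ī = 45 000 000 mm⁴.
Top flange: 180 × 10, A = 1 800 mm², y = 315 mm, Ī = 15 000 mm⁴.
Hole (subtracted): ⌀4, A = 12.566 mm², y = 160 mm, Ī = 12.566 mm⁴.
By symmetry the centroid is at mid-height, ȳ = 160 mm.
Transfer each piece to the horizontal centroidal axis using Ī + A·d² with d = y − 160:
  bottom flange: d = -155 mm → contributes +43 260 000 mm⁴
  web: d = 0 mm → contributes +45 000 000 mm⁴
  top flange: d = 155 mm → contributes +43 260 000 mm⁴
  hole: d = 0 mm → contributes −12.566 mm⁴
Total I = 131 519 987 mm⁴.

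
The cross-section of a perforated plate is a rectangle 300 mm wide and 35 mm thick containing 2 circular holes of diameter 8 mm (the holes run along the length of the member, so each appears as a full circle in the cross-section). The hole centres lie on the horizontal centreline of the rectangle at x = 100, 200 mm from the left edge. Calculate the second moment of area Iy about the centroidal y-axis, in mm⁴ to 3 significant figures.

Split into non-overlapping primitives; take the origin at the lower-left of the bounding box.
Plate: 300 × 35, A = 10 500 mm², x = 150 mm, Ī = 78 750 000 mm⁴.
Hole 1 (subtracted): ⌀8, A = 50.265 mm², x = 100 mm, Ī = 201.06 mm⁴.
Hole 2 (subtracted): ⌀8, A = 50.265 mm², x = 200 mm, Ī = 201.06 mm⁴.
By symmetry the centroid is at mid-width, x̄ = 150 mm.
Transfer each piece to the centroidal y-axis using Ī + A·d² with d = x − 150:
  plate: d = 0 mm → contributes +78 750 000 mm⁴
  hole 1: d = -50 mm → contributes −125 865 mm⁴
  hole 2: d = 50 mm → contributes −125 865 mm⁴
Total I = 78 498 270 mm⁴.

Iy ≈ 7.85 × 10⁷ mm⁴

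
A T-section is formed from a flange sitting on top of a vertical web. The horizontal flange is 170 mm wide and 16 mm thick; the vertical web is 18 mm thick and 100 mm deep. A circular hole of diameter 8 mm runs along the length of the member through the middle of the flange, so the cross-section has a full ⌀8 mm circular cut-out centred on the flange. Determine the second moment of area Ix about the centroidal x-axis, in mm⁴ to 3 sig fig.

Split into non-overlapping primitives; take the origin at the lower-left of the bounding box.
Flange: 170 × 16, A = 2 720 mm², y = 108 mm, Ī = 58 027 mm⁴.
Web: 18 × 100, A = 1 800 mm², y = 50 mm, Ī = 1 500 000 mm⁴.
Hole (subtracted): ⌀8, A = 50.265 mm², y = 108 mm, Ī = 201.06 mm⁴.
Centroid: ȳ = ΣA·y / ΣA = 84.643 mm.
Transfer each piece to the centroidal x-axis using Ī + A·d² with d = y − 84.643:
  flange: d = 23.357 mm → contributes +1 541 933 mm⁴
  web: d = -34.643 mm → contributes +3 660 236 mm⁴
  hole: d = 23.357 mm → contributes −27 624 mm⁴
Total I = 5 174 545 mm⁴.

Ix ≈ 5.17 × 10⁶ mm⁴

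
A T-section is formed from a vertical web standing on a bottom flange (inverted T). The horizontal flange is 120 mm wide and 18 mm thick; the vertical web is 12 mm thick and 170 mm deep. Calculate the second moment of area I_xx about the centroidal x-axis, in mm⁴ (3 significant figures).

Break the section into simple shapes (no overlaps), measuring from the bottom-left corner of the bounding box.
Flange: 120 × 18, A = 2 160 mm², y = 9 mm, Ī = 58 320 mm⁴.
Web: 12 × 170, A = 2 040 mm², y = 103 mm, Ī = 4 913 000 mm⁴.
Centroid: ȳ = ΣA·y / ΣA = 54.657 mm.
Transfer each piece to the centroidal x-axis using Ī + A·d² with d = y − 54.657:
  flange: d = -45.657 mm → contributes +4 561 001 mm⁴
  web: d = 48.343 mm → contributes +9 680 545 mm⁴
Total I = 14 241 546 mm⁴.

I_xx ≈ 1.42 × 10⁷ mm⁴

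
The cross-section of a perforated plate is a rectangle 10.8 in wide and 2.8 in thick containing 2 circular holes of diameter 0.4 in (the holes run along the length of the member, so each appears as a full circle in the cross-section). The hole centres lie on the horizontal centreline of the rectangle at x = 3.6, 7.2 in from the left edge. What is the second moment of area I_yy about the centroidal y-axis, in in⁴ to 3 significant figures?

I_yy ≈ 293 in⁴

Decompose the section into non-overlapping parts with the origin at the bottom-left of its bounding rectangle.
Plate: 10.8 × 2.8, A = 30.24 in², x = 5.4 in, Ī = 293.93 in⁴.
Hole 1 (subtracted): ⌀0.4, A = 0.12566 in², x = 3.6 in, Ī = 0.0012566 in⁴.
Hole 2 (subtracted): ⌀0.4, A = 0.12566 in², x = 7.2 in, Ī = 0.0012566 in⁴.
By symmetry the centroid is at mid-width, x̄ = 5.4 in.
Transfer each piece to the centroidal y-axis using Ī + A·d² with d = x − 5.4:
  plate: d = 0 in → contributes +293.93 in⁴
  hole 1: d = -1.8 in → contributes −0.40841 in⁴
  hole 2: d = 1.8 in → contributes −0.40841 in⁴
Total I = 293.12 in⁴.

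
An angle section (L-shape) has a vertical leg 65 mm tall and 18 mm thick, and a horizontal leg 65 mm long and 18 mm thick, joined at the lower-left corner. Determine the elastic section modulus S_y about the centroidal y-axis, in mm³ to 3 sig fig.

Break the section into simple shapes (no overlaps), measuring from the bottom-left corner of the bounding box.
Vertical leg: 18 × 65, A = 1 170 mm², x = 9 mm, Ī = 31 590 mm⁴.
Horizontal leg (remainder): 47 × 18, A = 846 mm², x = 41.5 mm, Ī = 155 735 mm⁴.
Centroid: x̄ = ΣA·x / ΣA = 22.638 mm.
Transfer each piece to the centroidal y-axis using Ī + A·d² with d = x − 22.638:
  vertical leg: d = -13.638 mm → contributes +249 217 mm⁴
  horizontal leg (remainder): d = 18.862 mm → contributes +456 708 mm⁴
Total I = 705 924 mm⁴.
Extreme fibre distance c = 42.362 mm; S = I/c = 16 664 mm³.

S_y ≈ 1.67 × 10⁴ mm³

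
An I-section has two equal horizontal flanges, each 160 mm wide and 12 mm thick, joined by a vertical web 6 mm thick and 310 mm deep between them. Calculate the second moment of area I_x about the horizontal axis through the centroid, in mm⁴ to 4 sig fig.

I_x ≈ 1.145 × 10⁸ mm⁴

Decompose the section into non-overlapping parts with the origin at the bottom-left of its bounding rectangle.
Bottom flange: 160 × 12, A = 1 920 mm², y = 6 mm, Ī = 23 040 mm⁴.
Web: 6 × 310, A = 1 860 mm², y = 167 mm, Ī = 14 895 500 mm⁴.
Top flange: 160 × 12, A = 1 920 mm², y = 328 mm, Ī = 23 040 mm⁴.
By symmetry the centroid is at mid-height, ȳ = 167 mm.
Transfer each piece to the horizontal axis through the centroid using Ī + A·d² with d = y − 167:
  bottom flange: d = -161 mm → contributes +49 791 360 mm⁴
  web: d = 0 mm → contributes +14 895 500 mm⁴
  top flange: d = 161 mm → contributes +49 791 360 mm⁴
Total I = 114 478 220 mm⁴.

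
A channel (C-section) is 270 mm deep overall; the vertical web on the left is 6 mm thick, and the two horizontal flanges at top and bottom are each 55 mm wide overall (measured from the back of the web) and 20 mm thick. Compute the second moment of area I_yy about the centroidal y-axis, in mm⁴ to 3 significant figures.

I_yy ≈ 1.07 × 10⁶ mm⁴

Split into non-overlapping primitives; take the origin at the lower-left of the bounding box.
Web: 6 × 270, A = 1 620 mm², x = 3 mm, Ī = 4 860 mm⁴.
Top flange (beyond web): 49 × 20, A = 980 mm², x = 30.5 mm, Ī = 196 082 mm⁴.
Bottom flange (beyond web): 49 × 20, A = 980 mm², x = 30.5 mm, Ī = 196 082 mm⁴.
Centroid: x̄ = ΣA·x / ΣA = 18.056 mm.
Transfer each piece to the centroidal y-axis using Ī + A·d² with d = x − 18.056:
  web: d = -15.056 mm → contributes +372 080 mm⁴
  top flange (beyond web): d = 12.444 mm → contributes +347 841 mm⁴
  bottom flange (beyond web): d = 12.444 mm → contributes +347 841 mm⁴
Total I = 1 067 762 mm⁴.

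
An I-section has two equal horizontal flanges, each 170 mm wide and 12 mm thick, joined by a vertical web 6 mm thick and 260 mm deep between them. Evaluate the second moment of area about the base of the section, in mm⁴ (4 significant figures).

Decompose the section into non-overlapping parts with the origin at the bottom-left of its bounding rectangle.
Bottom flange: 170 × 12, A = 2 040 mm², y = 6 mm, Ī = 24 480 mm⁴.
Web: 6 × 260, A = 1 560 mm², y = 142 mm, Ī = 8 788 000 mm⁴.
Top flange: 170 × 12, A = 2 040 mm², y = 278 mm, Ī = 24 480 mm⁴.
Transfer each piece to the bottom edge using Ī + A·d² with d = y − 0:
  bottom flange: d = 6 mm → contributes +97 920 mm⁴
  web: d = 142 mm → contributes +40 243 840 mm⁴
  top flange: d = 278 mm → contributes +157 683 840 mm⁴
Total I = 198 025 600 mm⁴.

I_base ≈ 1.980 × 10⁸ mm⁴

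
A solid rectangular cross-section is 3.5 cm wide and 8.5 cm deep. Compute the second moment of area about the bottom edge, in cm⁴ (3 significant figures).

I_base ≈ 716 cm⁴

The section: 3.5 × 8.5, A = 29.75 cm², y = 4.25 cm, Ī = 179.12 cm⁴.
Transfer it to a horizontal axis along the bottom face using Ī + A·d² with d = y − 0:
  the section: d = 4.25 cm → contributes +716.48 cm⁴
Total I = 716.48 cm⁴.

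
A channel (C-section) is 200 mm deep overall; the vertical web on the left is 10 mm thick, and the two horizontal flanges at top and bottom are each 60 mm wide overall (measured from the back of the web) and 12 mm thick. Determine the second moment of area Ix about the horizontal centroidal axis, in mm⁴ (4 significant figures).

Ix ≈ 1.728 × 10⁷ mm⁴

Treat the section as a set of non-overlapping primitives; coordinates are from the bounding-box lower-left.
Web: 10 × 200, A = 2 000 mm², y = 100 mm, Ī = 6 666 667 mm⁴.
Top flange (beyond web): 50 × 12, A = 600 mm², y = 194 mm, Ī = 7 200 mm⁴.
Bottom flange (beyond web): 50 × 12, A = 600 mm², y = 6 mm, Ī = 7 200 mm⁴.
By symmetry the centroid is at mid-height, ȳ = 100 mm.
Transfer each piece to the horizontal centroidal axis using Ī + A·d² with d = y − 100:
  web: d = 0 mm → contributes +6 666 667 mm⁴
  top flange (beyond web): d = 94 mm → contributes +5 308 800 mm⁴
  bottom flange (beyond web): d = -94 mm → contributes +5 308 800 mm⁴
Total I = 17 284 267 mm⁴.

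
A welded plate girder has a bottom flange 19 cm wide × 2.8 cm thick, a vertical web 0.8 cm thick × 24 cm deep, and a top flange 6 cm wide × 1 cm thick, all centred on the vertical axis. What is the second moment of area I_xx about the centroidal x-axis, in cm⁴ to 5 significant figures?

I_xx ≈ 6257.0 cm⁴

Break the section into simple shapes (no overlaps), measuring from the bottom-left corner of the bounding box.
Bottom plate: 19 × 2.8, A = 53.2 cm², y = 1.4 cm, Ī = 34.75733 cm⁴.
Web plate: 0.8 × 24, A = 19.2 cm², y = 14.8 cm, Ī = 921.6 cm⁴.
Top plate: 6 × 1, A = 6 cm², y = 27.3 cm, Ī = 0.5 cm⁴.
Centroid: ȳ = ΣA·y / ΣA = 6.663776 cm.
Transfer each piece to the centroidal x-axis using Ī + A·d² with d = y − 6.663776:
  bottom plate: d = -5.263776 cm → contributes +1508.787 cm⁴
  web plate: d = 8.136224 cm → contributes +2192.604 cm⁴
  top plate: d = 20.63622 cm → contributes +2555.623 cm⁴
Total I = 6257.014 cm⁴.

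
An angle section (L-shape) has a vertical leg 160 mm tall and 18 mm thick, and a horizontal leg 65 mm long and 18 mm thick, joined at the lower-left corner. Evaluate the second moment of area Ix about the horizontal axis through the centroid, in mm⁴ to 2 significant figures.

Ix ≈ 9.5 × 10⁶ mm⁴

Treat the section as a set of non-overlapping primitives; coordinates are from the bounding-box lower-left.
Vertical leg: 18 × 160, A = 2 880 mm², y = 80 mm, Ī = 6 144 000 mm⁴.
Horizontal leg (remainder): 47 × 18, A = 846 mm², y = 9 mm, Ī = 22 842 mm⁴.
Centroid: ȳ = ΣA·y / ΣA = 63.88 mm.
Transfer each piece to the horizontal axis through the centroid using Ī + A·d² with d = y − 63.88:
  vertical leg: d = 16.12 mm → contributes +6 892 452 mm⁴
  horizontal leg (remainder): d = -54.88 mm → contributes +2 570 765 mm⁴
Total I = 9 463 218 mm⁴.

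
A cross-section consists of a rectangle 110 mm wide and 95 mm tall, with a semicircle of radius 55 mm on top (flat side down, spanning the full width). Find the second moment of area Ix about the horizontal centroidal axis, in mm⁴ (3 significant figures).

Split into non-overlapping primitives; take the origin at the lower-left of the bounding box.
Rectangular body: 110 × 95, A = 10 450 mm², y = 47.5 mm, Ī = 7 859 271 mm⁴.
Semicircular cap: semicircle r = 55, A = 4751.7 mm², y = 118.34 mm, Ī = 1 004 345 mm⁴.
Centroid: ȳ = ΣA·y / ΣA = 69.644 mm.
Transfer each piece to the horizontal centroidal axis using Ī + A·d² with d = y − 69.644:
  rectangular body: d = -22.144 mm → contributes +12 983 344 mm⁴
  semicircular cap: d = 48.699 mm → contributes +12 273 371 mm⁴
Total I = 25 256 715 mm⁴.

Ix ≈ 2.53 × 10⁷ mm⁴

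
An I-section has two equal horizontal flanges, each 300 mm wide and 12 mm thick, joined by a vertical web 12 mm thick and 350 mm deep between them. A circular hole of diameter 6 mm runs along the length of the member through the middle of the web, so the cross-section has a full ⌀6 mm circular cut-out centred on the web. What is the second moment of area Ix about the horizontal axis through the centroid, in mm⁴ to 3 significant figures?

Ix ≈ 2.79 × 10⁸ mm⁴

Treat the section as a set of non-overlapping primitives; coordinates are from the bounding-box lower-left.
Bottom flange: 300 × 12, A = 3 600 mm², y = 6 mm, Ī = 43 200 mm⁴.
Web: 12 × 350, A = 4 200 mm², y = 187 mm, Ī = 42 875 000 mm⁴.
Top flange: 300 × 12, A = 3 600 mm², y = 368 mm, Ī = 43 200 mm⁴.
Hole (subtracted): ⌀6, A = 28.274 mm², y = 187 mm, Ī = 63.617 mm⁴.
By symmetry the centroid is at mid-height, ȳ = 187 mm.
Transfer each piece to the horizontal axis through the centroid using Ī + A·d² with d = y − 187:
  bottom flange: d = -181 mm → contributes +117 982 800 mm⁴
  web: d = 0 mm → contributes +42 875 000 mm⁴
  top flange: d = 181 mm → contributes +117 982 800 mm⁴
  hole: d = 0 mm → contributes −63.617 mm⁴
Total I = 278 840 536 mm⁴.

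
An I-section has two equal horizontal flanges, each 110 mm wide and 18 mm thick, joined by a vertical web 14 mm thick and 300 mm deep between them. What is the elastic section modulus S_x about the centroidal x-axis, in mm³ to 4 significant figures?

S_x ≈ 7.840 × 10⁵ mm³

Treat the section as a set of non-overlapping primitives; coordinates are from the bounding-box lower-left.
Bottom flange: 110 × 18, A = 1 980 mm², y = 9 mm, Ī = 53 460 mm⁴.
Web: 14 × 300, A = 4 200 mm², y = 168 mm, Ī = 31 500 000 mm⁴.
Top flange: 110 × 18, A = 1 980 mm², y = 327 mm, Ī = 53 460 mm⁴.
By symmetry the centroid is at mid-height, ȳ = 168 mm.
Transfer each piece to the centroidal x-axis using Ī + A·d² with d = y − 168:
  bottom flange: d = -159 mm → contributes +50 109 840 mm⁴
  web: d = 0 mm → contributes +31 500 000 mm⁴
  top flange: d = 159 mm → contributes +50 109 840 mm⁴
Total I = 131 719 680 mm⁴.
Extreme fibre distance c = 168 mm; S = I/c = 784 046 mm³.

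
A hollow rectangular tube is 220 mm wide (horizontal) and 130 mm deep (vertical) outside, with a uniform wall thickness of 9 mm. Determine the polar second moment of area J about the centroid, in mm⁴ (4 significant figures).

Decompose the section into non-overlapping parts with the origin at the bottom-left of its bounding rectangle.
Outer rectangle: 220 × 130, A = 28 600 mm², y = 65 mm, Ī = 40 278 333 mm⁴.
Inner void (subtracted): 202 × 112, A = 22 624 mm², y = 65 mm, Ī = 23 649 621 mm⁴.
By symmetry the centroid is at mid-height, ȳ = 65 mm.
All pieces are centred on the centroidal x-axis, so I = ΣĪ (holes subtracted) = 16 628 712 mm⁴.
Repeating about the centroidal y-axis gives I_y = 38 424 192 mm⁴.
Polar second moment: J = I_x + I_y = 55 052 904 mm⁴.

J ≈ 5.505 × 10⁷ mm⁴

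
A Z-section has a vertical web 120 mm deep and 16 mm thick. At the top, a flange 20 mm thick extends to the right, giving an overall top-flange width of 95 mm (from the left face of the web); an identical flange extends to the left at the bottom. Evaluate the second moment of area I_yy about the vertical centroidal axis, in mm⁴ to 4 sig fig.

I_yy ≈ 8.814 × 10⁶ mm⁴

Split into non-overlapping primitives; take the origin at the lower-left of the bounding box.
Web: 16 × 120, A = 1 920 mm², x = 87 mm, Ī = 40 960 mm⁴.
Top flange (beyond web): 79 × 20, A = 1 580 mm², x = 134.5 mm, Ī = 821 732 mm⁴.
Bottom flange (beyond web): 79 × 20, A = 1 580 mm², x = 39.5 mm, Ī = 821 732 mm⁴.
Centroid: x̄ = ΣA·x / ΣA = 87 mm.
Transfer each piece to the vertical centroidal axis using Ī + A·d² with d = x − 87:
  web: d = 0 mm → contributes +40 960 mm⁴
  top flange (beyond web): d = 47.5 mm → contributes +4 386 607 mm⁴
  bottom flange (beyond web): d = -47.5 mm → contributes +4 386 607 mm⁴
Total I = 8 814 173 mm⁴.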